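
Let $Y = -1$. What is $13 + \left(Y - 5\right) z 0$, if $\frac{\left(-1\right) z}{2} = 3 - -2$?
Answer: $13$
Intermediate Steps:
$z = -10$ ($z = - 2 \left(3 - -2\right) = - 2 \left(3 + 2\right) = \left(-2\right) 5 = -10$)
$13 + \left(Y - 5\right) z 0 = 13 + \left(-1 - 5\right) \left(-10\right) 0 = 13 + \left(-6\right) \left(-10\right) 0 = 13 + 60 \cdot 0 = 13 + 0 = 13$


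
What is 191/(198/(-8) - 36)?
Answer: -764/243 ≈ -3.1440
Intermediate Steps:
191/(198/(-8) - 36) = 191/(198*(-⅛) - 36) = 191/(-99/4 - 36) = 191/(-243/4) = 191*(-4/243) = -764/243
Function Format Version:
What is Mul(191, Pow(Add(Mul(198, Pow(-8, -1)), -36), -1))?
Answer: Rational(-764, 243) ≈ -3.1440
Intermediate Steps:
Mul(191, Pow(Add(Mul(198, Pow(-8, -1)), -36), -1)) = Mul(191, Pow(Add(Mul(198, Rational(-1, 8)), -36), -1)) = Mul(191, Pow(Add(Rational(-99, 4), -36), -1)) = Mul(191, Pow(Rational(-243, 4), -1)) = Mul(191, Rational(-4, 243)) = Rational(-764, 243)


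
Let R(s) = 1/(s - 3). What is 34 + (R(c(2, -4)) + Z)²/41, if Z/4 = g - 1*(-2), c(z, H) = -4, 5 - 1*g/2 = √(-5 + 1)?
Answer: 167987/2009 - 10720*I/287 ≈ 83.617 - 37.352*I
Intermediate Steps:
g = 10 - 4*I (g = 10 - 2*√(-5 + 1) = 10 - 4*I ≈ 10.0 - 4.0*I)
R(s) = 1/(-3 + s)
Z = 48 - 16*I (Z = 4*((10 - 4*I) - 1*(-2)) = 4*((10 - 4*I) + 2) = 4*(12 - 4*I) = 48 - 16*I ≈ 48.0 - 16.0*I)
34 + (R(c(2, -4)) + Z)²/41 = 34 + (1/(-3 - 4) + (48 - 16*I))²/41 = 34 + (1/(-7) + (48 - 16*I))²/41 = 34 + (-⅐ + (48 - 16*I))²/41 = 34 + (335/7 - 16*I)²/41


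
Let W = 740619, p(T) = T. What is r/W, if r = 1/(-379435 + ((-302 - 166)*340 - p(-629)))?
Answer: -1/398398216194 ≈ -2.5101e-12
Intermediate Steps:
r = -1/537926 (r = 1/(-379435 + ((-302 - 166)*340 - 1*(-629))) = 1/(-379435 + (-468*340 + 629)) = 1/(-379435 + (-159120 + 629)) = 1/(-379435 - 158491) = 1/(-537926) = -1/537926 ≈ -1.8590e-6)
r/W = -1/537926/740619 = -1/537926*1/740619 = -1/398398216194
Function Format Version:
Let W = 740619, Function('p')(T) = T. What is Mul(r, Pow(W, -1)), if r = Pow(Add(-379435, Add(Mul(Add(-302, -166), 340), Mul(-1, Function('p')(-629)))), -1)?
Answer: Rational(-1, 398398216194) ≈ -2.5101e-12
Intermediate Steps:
r = Rational(-1, 537926) (r = Pow(Add(-379435, Add(Mul(Add(-302, -166), 340), Mul(-1, -629))), -1) = Pow(Add(-379435, Add(Mul(-468, 340), 629)), -1) = Pow(Add(-379435, Add(-159120, 629)), -1) = Pow(Add(-379435, -158491), -1) = Pow(-537926, -1) = Rational(-1, 537926) ≈ -1.8590e-6)
Mul(r, Pow(W, -1)) = Mul(Rational(-1, 537926), Pow(740619, -1)) = Mul(Rational(-1, 537926), Rational(1, 740619)) = Rational(-1, 398398216194)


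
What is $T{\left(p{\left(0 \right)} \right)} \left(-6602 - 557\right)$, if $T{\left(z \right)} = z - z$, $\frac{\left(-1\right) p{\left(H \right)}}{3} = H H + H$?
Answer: $0$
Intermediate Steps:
$p{\left(H \right)} = - 3 H - 3 H^{2}$ ($p{\left(H \right)} = - 3 \left(H H + H\right) = - 3 \left(H^{2} + H\right) = - 3 \left(H + H^{2}\right) = - 3 H - 3 H^{2}$)
$T{\left(z \right)} = 0$
$T{\left(p{\left(0 \right)} \right)} \left(-6602 - 557\right) = 0 \left(-6602 - 557\right) = 0 \left(-7159\right) = 0$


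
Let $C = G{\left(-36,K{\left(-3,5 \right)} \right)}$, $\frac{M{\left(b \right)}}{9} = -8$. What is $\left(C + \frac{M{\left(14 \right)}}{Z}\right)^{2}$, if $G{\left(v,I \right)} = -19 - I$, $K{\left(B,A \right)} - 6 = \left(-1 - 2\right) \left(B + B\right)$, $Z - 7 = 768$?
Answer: $\frac{1115359609}{600625} \approx 1857.0$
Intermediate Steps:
$Z = 775$ ($Z = 7 + 768 = 775$)
$M{\left(b \right)} = -72$ ($M{\left(b \right)} = 9 \left(-8\right) = -72$)
$K{\left(B,A \right)} = 6 - 6 B$ ($K{\left(B,A \right)} = 6 + \left(-1 - 2\right) \left(B + B\right) = 6 - 3 \cdot 2 B = 6 - 6 B$)
$C = -43$ ($C = -19 - \left(6 - -18\right) = -19 - \left(6 + 18\right) = -19 - 24 = -43$)
$\left(C + \frac{M{\left(14 \right)}}{Z}\right)^{2} = \left(-43 - \frac{72}{775}\right)^{2} = \left(- \frac{33397}{775}\right)^{2} = \frac{1115359609}{600625}$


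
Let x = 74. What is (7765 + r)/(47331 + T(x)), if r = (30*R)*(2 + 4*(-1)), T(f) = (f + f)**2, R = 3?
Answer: 1517/13847 ≈ 0.10955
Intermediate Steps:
T(f) = 4*f**2 (T(f) = (2*f)**2 = 4*f**2)
r = -180 (r = (30*3)*(2 + 4*(-1)) = 90*(2 - 4) = 90*(-2) = -180)
(7765 + r)/(47331 + T(x)) = (7765 - 180)/(47331 + 4*74**2) = 7585/(47331 + 4*5476) = 7585/(47331 + 21904) = 7585/69235 = 7585*(1/69235) = 1517/13847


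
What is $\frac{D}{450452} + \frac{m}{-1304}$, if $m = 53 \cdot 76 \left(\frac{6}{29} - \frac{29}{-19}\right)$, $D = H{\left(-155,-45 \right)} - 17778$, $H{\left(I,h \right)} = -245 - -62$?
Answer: $- \frac{11484715637}{2129286604} \approx -5.3937$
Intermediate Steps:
$H{\left(I,h \right)} = -183$ ($H{\left(I,h \right)} = -245 + 62 = -183$)
$D = -17961$ ($D = -183 - 17778 = -17961$)
$m = \frac{202460}{29}$ ($m = 4028 \left(6 \cdot \frac{1}{29} - - \frac{29}{19}\right) = 4028 \left(\frac{6}{29} + \frac{29}{19}\right) = 4028 \cdot \frac{955}{551} = \frac{202460}{29} \approx 6981.4$)
$\frac{D}{450452} + \frac{m}{-1304} = - \frac{17961}{450452} + \frac{202460}{29 \left(-1304\right)} = \left(-17961\right) \frac{1}{450452} + \frac{202460}{29} \left(- \frac{1}{1304}\right) = - \frac{17961}{450452} - \frac{50615}{9454} = - \frac{11484715637}{2129286604}$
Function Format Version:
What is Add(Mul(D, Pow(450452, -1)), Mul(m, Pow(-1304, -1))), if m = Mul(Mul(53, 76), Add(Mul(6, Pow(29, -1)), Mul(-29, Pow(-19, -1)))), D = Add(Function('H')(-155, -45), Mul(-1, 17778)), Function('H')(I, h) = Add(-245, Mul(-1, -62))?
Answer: Rational(-11484715637, 2129286604) ≈ -5.3937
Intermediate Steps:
Function('H')(I, h) = -183 (Function('H')(I, h) = Add(-245, 62) = -183)
D = -17961 (D = Add(-183, Mul(-1, 17778)) = Add(-183, -17778) = -17961)
m = Rational(202460, 29) (m = Mul(4028, Add(Mul(6, Rational(1, 29)), Mul(-29, Rational(-1, 19)))) = Mul(4028, Add(Rational(6, 29), Rational(29, 19))) = Mul(4028, Rational(955, 551)) = Rational(202460, 29) ≈ 6981.4)
Add(Mul(D, Pow(450452, -1)), Mul(m, Pow(-1304, -1))) = Add(Mul(-17961, Pow(450452, -1)), Mul(Rational(202460, 29), Pow(-1304, -1))) = Add(Mul(-17961, Rational(1, 450452)), Mul(Rational(202460, 29), Rational(-1, 1304))) = Add(Rational(-17961, 450452), Rational(-50615, 9454)) = Rational(-11484715637, 2129286604)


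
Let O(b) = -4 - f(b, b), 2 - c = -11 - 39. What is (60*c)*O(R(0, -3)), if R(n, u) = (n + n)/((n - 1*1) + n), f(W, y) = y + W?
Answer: -12480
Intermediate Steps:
c = 52 (c = 2 - (-11 - 39) = 2 - 1*(-50) = 2 + 50 = 52)
f(W, y) = W + y
R(n, u) = 2*n/(-1 + 2*n) (R(n, u) = (2*n)/((n - 1) + n) = (2*n)/((-1 + n) + n) = (2*n)/(-1 + 2*n) = 2*n/(-1 + 2*n))
O(b) = -4 - 2*b (O(b) = -4 - (b + b) = -4 - 2*b)
(60*c)*O(R(0, -3)) = (60*52)*(-4 - 4*0/(-1 + 2*0)) = 3120*(-4 - 4*0/(-1 + 0)) = 3120*(-4 - 4*0/(-1)) = 3120*(-4 - 4*0*(-1)) = 3120*(-4 - 2*0) = 3120*(-4 + 0) = 3120*(-4) = -12480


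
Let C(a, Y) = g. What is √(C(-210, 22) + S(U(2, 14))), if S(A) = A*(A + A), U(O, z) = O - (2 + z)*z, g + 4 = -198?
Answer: √98366 ≈ 313.63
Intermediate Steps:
g = -202 (g = -4 - 198 = -202)
U(O, z) = O - z*(2 + z)
C(a, Y) = -202
S(A) = 2*A² (S(A) = A*(2*A) = 2*A²)
√(C(-210, 22) + S(U(2, 14))) = √(-202 + 2*(2 - 1*14² - 2*14)²) = √(-202 + 2*(2 - 1*196 - 28)²) = √(-202 + 2*(2 - 196 - 28)²) = √(-202 + 2*(-222)²) = √(-202 + 2*49284) = √(-202 + 98568) = √98366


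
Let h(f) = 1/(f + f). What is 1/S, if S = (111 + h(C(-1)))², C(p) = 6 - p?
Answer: 196/2418025 ≈ 8.1058e-5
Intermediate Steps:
h(f) = 1/(2*f)
S = 2418025/196 (S = (111 + 1/(2*(6 - 1*(-1))))² = (111 + 1/(2*(6 + 1)))² = (111 + (½)/7)² = (111 + (½)*(⅐))² = (111 + 1/14)² = (1555/14)² = 2418025/196 ≈ 12337.)
1/S = 1/(2418025/196) = 196/2418025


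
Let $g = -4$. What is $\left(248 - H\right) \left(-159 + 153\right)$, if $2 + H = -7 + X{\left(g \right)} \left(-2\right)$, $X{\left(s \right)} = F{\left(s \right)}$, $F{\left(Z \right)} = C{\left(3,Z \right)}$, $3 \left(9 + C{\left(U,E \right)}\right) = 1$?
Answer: $-1438$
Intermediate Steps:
$C{\left(U,E \right)} = - \frac{26}{3}$ ($C{\left(U,E \right)} = -9 + \frac{1}{3} \cdot 1 = -9 + \frac{1}{3} = - \frac{26}{3}$)
$F{\left(Z \right)} = - \frac{26}{3}$
$X{\left(s \right)} = - \frac{26}{3}$
$H = \frac{25}{3}$ ($H = -2 - - \frac{31}{3} = -2 + \left(-7 + \frac{52}{3}\right) = -2 + \frac{31}{3} = \frac{25}{3} \approx 8.3333$)
$\left(248 - H\right) \left(-159 + 153\right) = \left(248 - \frac{25}{3}\right) \left(-159 + 153\right) = \left(248 - \frac{25}{3}\right) \left(-6\right) = \frac{719}{3} \left(-6\right) = -1438$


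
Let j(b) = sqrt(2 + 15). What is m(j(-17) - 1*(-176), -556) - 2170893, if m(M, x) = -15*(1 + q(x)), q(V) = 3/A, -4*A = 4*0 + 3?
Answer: -2170848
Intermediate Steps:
A = -3/4 (A = -(4*0 + 3)/4 = -(0 + 3)/4 = -1/4*3 = -3/4 ≈ -0.75000)
q(V) = -4 (q(V) = 3/(-3/4) = 3*(-4/3) = -4)
j(b) = sqrt(17)
m(M, x) = 45 (m(M, x) = -15*(1 - 4) = -15*(-3) = 45)
m(j(-17) - 1*(-176), -556) - 2170893 = 45 - 2170893 = -2170848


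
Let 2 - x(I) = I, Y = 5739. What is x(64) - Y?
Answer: -5801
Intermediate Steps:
x(I) = 2 - I
x(64) - Y = (2 - 1*64) - 1*5739 = (2 - 64) - 5739 = -62 - 5739 = -5801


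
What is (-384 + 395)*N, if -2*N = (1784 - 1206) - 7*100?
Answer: 671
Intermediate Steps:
N = 61 (N = -((1784 - 1206) - 7*100)/2 = -(578 - 700)/2 = -½*(-122) = 61)
(-384 + 395)*N = (-384 + 395)*61 = 11*61 = 671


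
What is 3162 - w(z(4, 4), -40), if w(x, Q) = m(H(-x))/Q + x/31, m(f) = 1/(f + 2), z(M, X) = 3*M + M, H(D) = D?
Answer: 54883329/17360 ≈ 3161.5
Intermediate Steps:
z(M, X) = 4*M
m(f) = 1/(2 + f)
w(x, Q) = x/31 + 1/(Q*(2 - x)) (w(x, Q) = 1/((2 - x)*Q) + x/31 = 1/(Q*(2 - x)) + x*(1/31) = 1/(Q*(2 - x)) + x/31 = x/31 + 1/(Q*(2 - x)))
3162 - w(z(4, 4), -40) = 3162 - (-31 - 40*4*4*(-2 + 4*4))/(31*(-40)*(-2 + 4*4)) = 3162 - (-1)*(-31 - 40*16*(-2 + 16))/(31*40*(-2 + 16)) = 3162 - (-1)*(-31 - 40*16*14)/(31*40*14) = 3162 - (-1)*(-31 - 8960)/(31*40*14) = 3162 - (-1)*(-8991)/(31*40*14) = 3162 - 1*8991/17360 = 3162 - 8991/17360 = 54883329/17360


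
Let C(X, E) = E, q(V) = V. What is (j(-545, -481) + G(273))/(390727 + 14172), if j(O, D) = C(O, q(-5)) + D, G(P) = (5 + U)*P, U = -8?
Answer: -1305/404899 ≈ -0.0032230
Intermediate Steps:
G(P) = -3*P (G(P) = (5 - 8)*P = -3*P)
j(O, D) = -5 + D
(j(-545, -481) + G(273))/(390727 + 14172) = ((-5 - 481) - 3*273)/(390727 + 14172) = (-486 - 819)/404899 = -1305*1/404899 = -1305/404899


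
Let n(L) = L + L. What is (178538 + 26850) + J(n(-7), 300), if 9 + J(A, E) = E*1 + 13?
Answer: 205692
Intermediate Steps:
n(L) = 2*L
J(A, E) = 4 + E (J(A, E) = -9 + (E*1 + 13) = -9 + (E + 13) = -9 + (13 + E) = 4 + E)
(178538 + 26850) + J(n(-7), 300) = (178538 + 26850) + (4 + 300) = 205388 + 304 = 205692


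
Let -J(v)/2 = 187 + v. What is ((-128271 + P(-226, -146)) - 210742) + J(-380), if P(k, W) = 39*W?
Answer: -344321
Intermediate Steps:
J(v) = -374 - 2*v (J(v) = -2*(187 + v) = -374 - 2*v)
((-128271 + P(-226, -146)) - 210742) + J(-380) = ((-128271 + 39*(-146)) - 210742) + (-374 - 2*(-380)) = ((-128271 - 5694) - 210742) + (-374 + 760) = (-133965 - 210742) + 386 = -344707 + 386 = -344321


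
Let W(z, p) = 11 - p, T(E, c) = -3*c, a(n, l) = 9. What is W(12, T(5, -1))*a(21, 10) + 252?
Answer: 324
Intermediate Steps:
W(12, T(5, -1))*a(21, 10) + 252 = (11 - (-3)*(-1))*9 + 252 = (11 - 1*3)*9 + 252 = (11 - 3)*9 + 252 = 8*9 + 252 = 72 + 252 = 324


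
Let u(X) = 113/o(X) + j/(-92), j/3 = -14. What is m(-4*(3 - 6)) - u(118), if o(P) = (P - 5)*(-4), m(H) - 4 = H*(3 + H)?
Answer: 16909/92 ≈ 183.79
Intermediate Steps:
j = -42 (j = 3*(-14) = -42)
m(H) = 4 + H*(3 + H)
o(P) = 20 - 4*P (o(P) = (-5 + P)*(-4) = 20 - 4*P)
u(X) = 21/46 + 113/(20 - 4*X) (u(X) = 113/(20 - 4*X) - 42/(-92) = 113/(20 - 4*X) - 42*(-1/92) = 113/(20 - 4*X) + 21/46 = 21/46 + 113/(20 - 4*X))
m(-4*(3 - 6)) - u(118) = (4 + (-4*(3 - 6))**2 + 3*(-4*(3 - 6))) - (-2809 + 42*118)/(92*(-5 + 118)) = (4 + (-4*(-3))**2 + 3*(-4*(-3))) - (-2809 + 4956)/(92*113) = (4 + 12**2 + 3*12) - 2147/(92*113) = (4 + 144 + 36) - 1*19/92 = 184 - 19/92 = 16909/92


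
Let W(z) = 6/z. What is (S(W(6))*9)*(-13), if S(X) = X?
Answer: -117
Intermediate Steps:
(S(W(6))*9)*(-13) = ((6/6)*9)*(-13) = ((6*(⅙))*9)*(-13) = (1*9)*(-13) = 9*(-13) = -117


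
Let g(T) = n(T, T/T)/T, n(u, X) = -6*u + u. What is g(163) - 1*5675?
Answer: -5680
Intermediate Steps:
n(u, X) = -5*u
g(T) = -5 (g(T) = (-5*T)/T = -5)
g(163) - 1*5675 = -5 - 1*5675 = -5 - 5675 = -5680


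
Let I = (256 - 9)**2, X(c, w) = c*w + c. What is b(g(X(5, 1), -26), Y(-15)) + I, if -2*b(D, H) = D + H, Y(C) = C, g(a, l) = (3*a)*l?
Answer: 122813/2 ≈ 61407.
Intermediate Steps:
X(c, w) = c + c*w
g(a, l) = 3*a*l
I = 61009 (I = 247**2 = 61009)
b(D, H) = -D/2 - H/2 (b(D, H) = -(D + H)/2 = -D/2 - H/2)
b(g(X(5, 1), -26), Y(-15)) + I = (-3*5*(1 + 1)*(-26)/2 - 1/2*(-15)) + 61009 = (-3*5*2*(-26)/2 + 15/2) + 61009 = (-3*10*(-26)/2 + 15/2) + 61009 = (-1/2*(-780) + 15/2) + 61009 = (390 + 15/2) + 61009 = 795/2 + 61009 = 122813/2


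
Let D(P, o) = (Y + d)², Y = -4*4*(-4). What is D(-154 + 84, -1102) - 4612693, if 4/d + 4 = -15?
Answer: -1663713229/361 ≈ -4.6086e+6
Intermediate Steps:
d = -4/19 (d = 4/(-4 - 15) = 4/(-19) = 4*(-1/19) = -4/19 ≈ -0.21053)
Y = 64 (Y = -16*(-4) = 64)
D(P, o) = 1468944/361 (D(P, o) = (64 - 4/19)² = (1212/19)² = 1468944/361)
D(-154 + 84, -1102) - 4612693 = 1468944/361 - 4612693 = -1663713229/361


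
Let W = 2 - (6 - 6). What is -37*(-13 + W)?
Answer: 407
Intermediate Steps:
W = 2 (W = 2 - 1*0 = 2 + 0 = 2)
-37*(-13 + W) = -37*(-13 + 2) = -37*(-11) = 407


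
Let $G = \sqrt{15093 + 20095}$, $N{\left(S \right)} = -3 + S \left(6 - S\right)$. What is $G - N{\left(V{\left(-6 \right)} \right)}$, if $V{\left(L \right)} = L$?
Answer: $75 + 2 \sqrt{8797} \approx 262.58$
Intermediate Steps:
$G = 2 \sqrt{8797}$ ($G = \sqrt{35188} = 2 \sqrt{8797} \approx 187.58$)
$G - N{\left(V{\left(-6 \right)} \right)} = 2 \sqrt{8797} - \left(-3 - \left(-6\right)^{2} + 6 \left(-6\right)\right) = 2 \sqrt{8797} - \left(-3 - 36 - 36\right) = 2 \sqrt{8797} - -75 = 2 \sqrt{8797} + 75 = 75 + 2 \sqrt{8797}$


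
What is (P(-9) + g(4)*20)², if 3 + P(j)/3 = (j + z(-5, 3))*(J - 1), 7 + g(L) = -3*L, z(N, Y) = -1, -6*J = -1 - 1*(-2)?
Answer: 125316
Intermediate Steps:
J = -⅙ (J = -(-1 - 1*(-2))/6 = -(-1 + 2)/6 = -⅙*1 = -⅙ ≈ -0.16667)
g(L) = -7 - 3*L
P(j) = -11/2 - 7*j/2 (P(j) = -9 + 3*((j - 1)*(-⅙ - 1)) = -9 + 3*((-1 + j)*(-7/6)) = -9 + 3*(7/6 - 7*j/6) = -9 + (7/2 - 7*j/2) = -11/2 - 7*j/2)
(P(-9) + g(4)*20)² = ((-11/2 - 7/2*(-9)) + (-7 - 3*4)*20)² = ((-11/2 + 63/2) + (-7 - 12)*20)² = (26 - 19*20)² = (26 - 380)² = (-354)² = 125316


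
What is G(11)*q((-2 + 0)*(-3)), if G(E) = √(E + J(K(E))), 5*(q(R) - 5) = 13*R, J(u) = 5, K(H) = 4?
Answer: 412/5 ≈ 82.400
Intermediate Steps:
q(R) = 5 + 13*R/5 (q(R) = 5 + (13*R)/5 = 5 + 13*R/5)
G(E) = √(5 + E) (G(E) = √(E + 5) = √(5 + E))
G(11)*q((-2 + 0)*(-3)) = √(5 + 11)*(5 + 13*((-2 + 0)*(-3))/5) = √16*(5 + 13*(-2*(-3))/5) = 4*(5 + (13/5)*6) = 4*(5 + 78/5) = 4*(103/5) = 412/5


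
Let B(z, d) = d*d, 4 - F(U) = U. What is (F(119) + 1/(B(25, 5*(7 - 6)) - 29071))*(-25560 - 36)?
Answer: 14249681406/4841 ≈ 2.9435e+6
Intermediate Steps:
F(U) = 4 - U
B(z, d) = d²
(F(119) + 1/(B(25, 5*(7 - 6)) - 29071))*(-25560 - 36) = ((4 - 1*119) + 1/((5*(7 - 6))² - 29071))*(-25560 - 36) = ((4 - 119) + 1/((5*1)² - 29071))*(-25596) = (-115 + 1/(5² - 29071))*(-25596) = (-115 + 1/(25 - 29071))*(-25596) = (-115 + 1/(-29046))*(-25596) = (-115 - 1/29046)*(-25596) = -3340291/29046*(-25596) = 14249681406/4841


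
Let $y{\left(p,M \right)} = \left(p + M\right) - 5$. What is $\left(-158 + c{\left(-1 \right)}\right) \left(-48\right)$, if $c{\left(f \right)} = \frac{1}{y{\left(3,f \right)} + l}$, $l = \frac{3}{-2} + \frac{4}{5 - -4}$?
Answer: $\frac{554496}{73} \approx 7595.8$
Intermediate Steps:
$y{\left(p,M \right)} = -5 + M + p$ ($y{\left(p,M \right)} = \left(M + p\right) - 5 = -5 + M + p$)
$l = - \frac{19}{18}$ ($l = 3 \left(- \frac{1}{2}\right) + \frac{4}{5 + 4} = - \frac{3}{2} + \frac{4}{9} = - \frac{19}{18} \approx -1.0556$)
$c{\left(f \right)} = \frac{1}{- \frac{55}{18} + f}$ ($c{\left(f \right)} = \frac{1}{\left(-5 + f + 3\right) - \frac{19}{18}} = \frac{1}{\left(-2 + f\right) - \frac{19}{18}} = \frac{1}{- \frac{55}{18} + f}$)
$\left(-158 + c{\left(-1 \right)}\right) \left(-48\right) = \left(-158 + \frac{18}{-55 + 18 \left(-1\right)}\right) \left(-48\right) = \left(-158 + \frac{18}{-55 - 18}\right) \left(-48\right) = \left(-158 + \frac{18}{-73}\right) \left(-48\right) = \left(-158 + 18 \left(- \frac{1}{73}\right)\right) \left(-48\right) = \left(-158 - \frac{18}{73}\right) \left(-48\right) = \left(- \frac{11552}{73}\right) \left(-48\right) = \frac{554496}{73}$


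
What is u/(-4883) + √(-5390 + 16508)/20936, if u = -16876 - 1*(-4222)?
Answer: 666/257 + √11118/20936 ≈ 2.5965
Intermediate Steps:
u = -12654 (u = -16876 + 4222 = -12654)
u/(-4883) + √(-5390 + 16508)/20936 = -12654/(-4883) + √(-5390 + 16508)/20936 = -12654*(-1/4883) + √11118*(1/20936) = 666/257 + √11118/20936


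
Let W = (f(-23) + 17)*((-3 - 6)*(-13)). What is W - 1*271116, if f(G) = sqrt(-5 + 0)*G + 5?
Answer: -268542 - 2691*I*sqrt(5) ≈ -2.6854e+5 - 6017.3*I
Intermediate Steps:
f(G) = 5 + I*G*sqrt(5) (f(G) = sqrt(-5)*G + 5 = (I*sqrt(5))*G + 5 = I*G*sqrt(5) + 5 = 5 + I*G*sqrt(5))
W = 2574 - 2691*I*sqrt(5) (W = ((5 + I*(-23)*sqrt(5)) + 17)*((-3 - 6)*(-13)) = ((5 - 23*I*sqrt(5)) + 17)*(-9*(-13)) = (22 - 23*I*sqrt(5))*117 = 2574 - 2691*I*sqrt(5) ≈ 2574.0 - 6017.3*I)
W - 1*271116 = (2574 - 2691*I*sqrt(5)) - 1*271116 = (2574 - 2691*I*sqrt(5)) - 271116 = -268542 - 2691*I*sqrt(5)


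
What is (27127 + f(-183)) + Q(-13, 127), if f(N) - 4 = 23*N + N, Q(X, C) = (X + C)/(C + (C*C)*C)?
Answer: 23290534502/1024255 ≈ 22739.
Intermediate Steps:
Q(X, C) = (C + X)/(C + C³) (Q(X, C) = (C + X)/(C + C²*C) = (C + X)/(C + C³))
f(N) = 4 + 24*N (f(N) = 4 + (23*N + N) = 4 + 24*N)
(27127 + f(-183)) + Q(-13, 127) = (27127 + (4 + 24*(-183))) + (127 - 13)/(127 + 127³) = (27127 + (4 - 4392)) + 114/(127 + 2048383) = (27127 - 4388) + 114/2048510 = 22739 + (1/2048510)*114 = 22739 + 57/1024255 = 23290534502/1024255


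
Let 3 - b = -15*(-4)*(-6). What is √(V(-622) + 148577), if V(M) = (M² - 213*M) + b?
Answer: √668310 ≈ 817.50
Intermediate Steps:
b = 363 (b = 3 - (-15*(-4))*(-6) = 3 - (-5*(-12))*(-6) = 3 - 60*(-6) = 3 - 1*(-360) = 3 + 360 = 363)
V(M) = 363 + M² - 213*M (V(M) = (M² - 213*M) + 363 = 363 + M² - 213*M)
√(V(-622) + 148577) = √((363 + (-622)² - 213*(-622)) + 148577) = √((363 + 386884 + 132486) + 148577) = √(519733 + 148577) = √668310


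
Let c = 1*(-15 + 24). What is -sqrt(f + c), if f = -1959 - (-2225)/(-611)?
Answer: -5*I*sqrt(29173417)/611 ≈ -44.2*I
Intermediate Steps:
f = -1199174/611 (f = -1959 - (-2225)*(-1)/611 = -1959 - 1*2225/611 = -1959 - 2225/611 = -1199174/611 ≈ -1962.6)
c = 9 (c = 1*9 = 9)
-sqrt(f + c) = -sqrt(-1199174/611 + 9) = -sqrt(-1193675/611) = -5*I*sqrt(29173417)/611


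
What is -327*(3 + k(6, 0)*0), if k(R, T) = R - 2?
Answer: -981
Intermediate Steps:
k(R, T) = -2 + R
-327*(3 + k(6, 0)*0) = -327*(3 + (-2 + 6)*0) = -327*(3 + 4*0) = -327*(3 + 0) = -327*3 = -981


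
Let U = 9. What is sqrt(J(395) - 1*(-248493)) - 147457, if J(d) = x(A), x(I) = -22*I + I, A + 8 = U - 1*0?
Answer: -147457 + 6*sqrt(6902) ≈ -1.4696e+5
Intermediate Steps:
A = 1 (A = -8 + (9 - 1*0) = -8 + (9 + 0) = -8 + 9 = 1)
x(I) = -21*I
J(d) = -21 (J(d) = -21*1 = -21)
sqrt(J(395) - 1*(-248493)) - 147457 = sqrt(-21 - 1*(-248493)) - 147457 = sqrt(-21 + 248493) - 147457 = sqrt(248472) - 147457 = 6*sqrt(6902) - 147457 = -147457 + 6*sqrt(6902)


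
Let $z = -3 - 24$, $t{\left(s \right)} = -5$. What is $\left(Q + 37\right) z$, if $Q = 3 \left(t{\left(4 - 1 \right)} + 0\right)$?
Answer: $-594$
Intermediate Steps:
$Q = -15$ ($Q = 3 \left(-5 + 0\right) = 3 \left(-5\right) = -15$)
$z = -27$ ($z = -3 - 24 = -27$)
$\left(Q + 37\right) z = \left(-15 + 37\right) \left(-27\right) = 22 \left(-27\right) = -594$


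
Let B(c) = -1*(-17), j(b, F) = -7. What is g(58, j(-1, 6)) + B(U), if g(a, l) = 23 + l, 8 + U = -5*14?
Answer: 33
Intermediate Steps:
U = -78 (U = -8 - 5*14 = -8 - 70 = -78)
B(c) = 17
g(58, j(-1, 6)) + B(U) = (23 - 7) + 17 = 16 + 17 = 33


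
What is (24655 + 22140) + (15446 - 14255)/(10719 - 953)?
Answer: 457001161/9766 ≈ 46795.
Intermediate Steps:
(24655 + 22140) + (15446 - 14255)/(10719 - 953) = 46795 + 1191/9766 = 457001161/9766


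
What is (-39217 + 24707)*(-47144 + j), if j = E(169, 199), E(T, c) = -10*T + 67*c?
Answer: 515119510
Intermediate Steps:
j = 11643 (j = -10*169 + 67*199 = -1690 + 13333 = 11643)
(-39217 + 24707)*(-47144 + j) = (-39217 + 24707)*(-47144 + 11643) = -14510*(-35501) = 515119510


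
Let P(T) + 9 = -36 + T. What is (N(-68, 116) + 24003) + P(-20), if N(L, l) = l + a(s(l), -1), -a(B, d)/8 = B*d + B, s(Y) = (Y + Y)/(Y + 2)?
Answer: 24054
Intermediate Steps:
P(T) = -45 + T (P(T) = -9 + (-36 + T) = -45 + T)
s(Y) = 2*Y/(2 + Y) (s(Y) = (2*Y)/(2 + Y) = 2*Y/(2 + Y))
a(B, d) = -8*B - 8*B*d (a(B, d) = -8*(B*d + B) = -8*(B + B*d) = -8*B - 8*B*d)
N(L, l) = l (N(L, l) = l - 8*2*l/(2 + l)*(1 - 1) = l - 8*2*l/(2 + l)*0 = l + 0 = l)
(N(-68, 116) + 24003) + P(-20) = (116 + 24003) + (-45 - 20) = 24119 - 65 = 24054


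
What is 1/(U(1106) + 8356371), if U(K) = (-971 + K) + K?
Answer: 1/8357612 ≈ 1.1965e-7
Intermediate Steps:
U(K) = -971 + 2*K
1/(U(1106) + 8356371) = 1/((-971 + 2*1106) + 8356371) = 1/((-971 + 2212) + 8356371) = 1/(1241 + 8356371) = 1/8357612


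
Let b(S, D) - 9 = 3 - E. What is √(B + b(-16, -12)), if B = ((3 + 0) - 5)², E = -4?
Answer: 2*√5 ≈ 4.4721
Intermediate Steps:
b(S, D) = 16 (b(S, D) = 9 + (3 - 1*(-4)) = 9 + (3 + 4) = 9 + 7 = 16)
B = 4 (B = (3 - 5)² = (-2)² = 4)
√(B + b(-16, -12)) = √(4 + 16) = √20 = 2*√5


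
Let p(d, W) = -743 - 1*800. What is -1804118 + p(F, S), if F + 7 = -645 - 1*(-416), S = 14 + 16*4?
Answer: -1805661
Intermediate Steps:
S = 78 (S = 14 + 64 = 78)
F = -236 (F = -7 + (-645 - 1*(-416)) = -7 + (-645 + 416) = -7 - 229 = -236)
p(d, W) = -1543 (p(d, W) = -743 - 800 = -1543)
-1804118 + p(F, S) = -1804118 - 1543 = -1805661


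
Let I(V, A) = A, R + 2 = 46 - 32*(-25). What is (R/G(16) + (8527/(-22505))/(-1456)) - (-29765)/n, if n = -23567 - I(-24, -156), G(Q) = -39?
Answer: -4056062157373/177026490480 ≈ -22.912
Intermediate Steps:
R = 844 (R = -2 + (46 - 32*(-25)) = -2 + (46 + 800) = -2 + 846 = 844)
n = -23411 (n = -23567 - 1*(-156) = -23567 + 156 = -23411)
(R/G(16) + (8527/(-22505))/(-1456)) - (-29765)/n = (844/(-39) + (8527/(-22505))/(-1456)) - (-29765)/(-23411) = (844*(-1/39) + (8527*(-1/22505))*(-1/1456)) - (-29765)*(-1)/23411 = (-844/39 - 8527/22505*(-1/1456)) - 1*29765/23411 = (-844/39 + 8527/32767280) - 29765/23411 = -163640543/7561680 - 29765/23411 = -4056062157373/177026490480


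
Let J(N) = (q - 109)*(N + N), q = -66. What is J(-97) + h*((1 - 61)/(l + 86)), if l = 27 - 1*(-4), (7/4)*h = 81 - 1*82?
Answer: 9268430/273 ≈ 33950.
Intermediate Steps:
h = -4/7 (h = 4*(81 - 1*82)/7 = 4*(81 - 82)/7 = (4/7)*(-1) = -4/7 ≈ -0.57143)
l = 31 (l = 27 + 4 = 31)
J(N) = -350*N (J(N) = (-66 - 109)*(N + N) = -350*N)
J(-97) + h*((1 - 61)/(l + 86)) = -350*(-97) - 4*(1 - 61)/(7*(31 + 86)) = 33950 - (-240)/(7*117) = 33950 - 4/7*(-20/39) = 33950 + 80/273 = 9268430/273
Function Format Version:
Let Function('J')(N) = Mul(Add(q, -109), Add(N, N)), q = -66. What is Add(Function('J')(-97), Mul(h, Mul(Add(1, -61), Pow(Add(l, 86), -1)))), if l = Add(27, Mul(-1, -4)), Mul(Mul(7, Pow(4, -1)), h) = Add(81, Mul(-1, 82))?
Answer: Rational(9268430, 273) ≈ 33950.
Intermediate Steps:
h = Rational(-4, 7) (h = Mul(Rational(4, 7), Add(81, Mul(-1, 82))) = Mul(Rational(4, 7), Add(81, -82)) = Mul(Rational(4, 7), -1) = Rational(-4, 7) ≈ -0.57143)
l = 31 (l = Add(27, 4) = 31)
Function('J')(N) = Mul(-350, N) (Function('J')(N) = Mul(Add(-66, -109), Add(N, N)) = Mul(-175, Mul(2, N)) = Mul(-350, N))
Add(Function('J')(-97), Mul(h, Mul(Add(1, -61), Pow(Add(l, 86), -1)))) = Add(Mul(-350, -97), Mul(Rational(-4, 7), Mul(Add(1, -61), Pow(Add(31, 86), -1)))) = Add(33950, Mul(Rational(-4, 7), Mul(-60, Pow(117, -1)))) = Add(33950, Mul(Rational(-4, 7), Mul(-60, Rational(1, 117)))) = Add(33950, Mul(Rational(-4, 7), Rational(-20, 39))) = Add(33950, Rational(80, 273)) = Rational(9268430, 273)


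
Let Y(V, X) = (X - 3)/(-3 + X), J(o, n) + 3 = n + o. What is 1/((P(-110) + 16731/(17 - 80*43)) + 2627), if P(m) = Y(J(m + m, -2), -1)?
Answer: 1141/2992971 ≈ 0.00038123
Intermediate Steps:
J(o, n) = -3 + n + o (J(o, n) = -3 + (n + o) = -3 + n + o)
Y(V, X) = 1 (Y(V, X) = (-3 + X)/(-3 + X) = 1)
P(m) = 1
1/((P(-110) + 16731/(17 - 80*43)) + 2627) = 1/((1 + 16731/(17 - 80*43)) + 2627) = 1/((1 + 16731/(17 - 3440)) + 2627) = 1/((1 + 16731/(-3423)) + 2627) = 1/((1 + 16731*(-1/3423)) + 2627) = 1/((1 - 5577/1141) + 2627) = 1/(-4436/1141 + 2627) = 1/(2992971/1141) = 1141/2992971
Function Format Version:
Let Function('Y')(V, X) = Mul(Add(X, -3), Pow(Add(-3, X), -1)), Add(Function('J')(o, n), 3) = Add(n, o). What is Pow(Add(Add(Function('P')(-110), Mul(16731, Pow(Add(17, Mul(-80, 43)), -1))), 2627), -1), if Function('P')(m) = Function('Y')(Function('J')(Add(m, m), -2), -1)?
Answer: Rational(1141, 2992971) ≈ 0.00038123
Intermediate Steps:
Function('J')(o, n) = Add(-3, n, o) (Function('J')(o, n) = Add(-3, Add(n, o)) = Add(-3, n, o))
Function('Y')(V, X) = 1 (Function('Y')(V, X) = Mul(Add(-3, X), Pow(Add(-3, X), -1)) = 1)
Function('P')(m) = 1
Pow(Add(Add(Function('P')(-110), Mul(16731, Pow(Add(17, Mul(-80, 43)), -1))), 2627), -1) = Pow(Add(Add(1, Mul(16731, Pow(Add(17, Mul(-80, 43)), -1))), 2627), -1) = Pow(Add(Add(1, Mul(16731, Pow(Add(17, -3440), -1))), 2627), -1) = Pow(Add(Add(1, Mul(16731, Pow(-3423, -1))), 2627), -1) = Pow(Add(Add(1, Mul(16731, Rational(-1, 3423))), 2627), -1) = Pow(Add(Add(1, Rational(-5577, 1141)), 2627), -1) = Pow(Add(Rational(-4436, 1141), 2627), -1) = Pow(Rational(2992971, 1141), -1) = Rational(1141, 2992971)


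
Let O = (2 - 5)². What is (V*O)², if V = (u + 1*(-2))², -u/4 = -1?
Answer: 1296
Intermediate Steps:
u = 4 (u = -4*(-1) = 4)
V = 4 (V = (4 + 1*(-2))² = (4 - 2)² = 2² = 4)
O = 9 (O = (-3)² = 9)
(V*O)² = (4*9)² = 36² = 1296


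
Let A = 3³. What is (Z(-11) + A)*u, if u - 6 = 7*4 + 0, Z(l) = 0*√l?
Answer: 918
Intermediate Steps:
A = 27
Z(l) = 0
u = 34 (u = 6 + (7*4 + 0) = 6 + (28 + 0) = 6 + 28 = 34)
(Z(-11) + A)*u = (0 + 27)*34 = 27*34 = 918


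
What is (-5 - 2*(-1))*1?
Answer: -3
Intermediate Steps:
(-5 - 2*(-1))*1 = (-5 + 2)*1 = -3*1 = -3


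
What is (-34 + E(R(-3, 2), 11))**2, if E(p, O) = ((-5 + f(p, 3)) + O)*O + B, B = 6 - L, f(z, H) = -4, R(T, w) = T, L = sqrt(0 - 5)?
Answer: (6 + I*sqrt(5))**2 ≈ 31.0 + 26.833*I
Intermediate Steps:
L = I*sqrt(5) (L = sqrt(-5) = I*sqrt(5) ≈ 2.2361*I)
B = 6 - I*sqrt(5) ≈ 6.0 - 2.2361*I
E(p, O) = 6 + O*(-9 + O) - I*sqrt(5) (E(p, O) = ((-5 - 4) + O)*O + (6 - I*sqrt(5)) = (-9 + O)*O + (6 - I*sqrt(5)) = O*(-9 + O) + (6 - I*sqrt(5)) = 6 + O*(-9 + O) - I*sqrt(5))
(-34 + E(R(-3, 2), 11))**2 = (-34 + (6 + 11**2 - 9*11 - I*sqrt(5)))**2 = (-34 + (6 + 121 - 99 - I*sqrt(5)))**2 = (-34 + (28 - I*sqrt(5)))**2 = (-6 - I*sqrt(5))**2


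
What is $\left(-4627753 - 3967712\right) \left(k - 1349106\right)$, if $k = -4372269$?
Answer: $49177878564375$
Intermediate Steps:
$\left(-4627753 - 3967712\right) \left(k - 1349106\right) = \left(-4627753 - 3967712\right) \left(-4372269 - 1349106\right) = \left(-8595465\right) \left(-5721375\right) = 49177878564375$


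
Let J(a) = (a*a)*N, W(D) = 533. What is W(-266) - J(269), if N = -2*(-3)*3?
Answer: -1301965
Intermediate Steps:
N = 18 (N = 6*3 = 18)
J(a) = 18*a² (J(a) = (a*a)*18 = a²*18 = 18*a²)
W(-266) - J(269) = 533 - 18*269² = 533 - 18*72361 = 533 - 1*1302498 = 533 - 1302498 = -1301965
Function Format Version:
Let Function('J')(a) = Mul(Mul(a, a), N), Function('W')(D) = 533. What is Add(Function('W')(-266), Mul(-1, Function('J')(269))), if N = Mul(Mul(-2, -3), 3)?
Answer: -1301965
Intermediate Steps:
N = 18 (N = Mul(6, 3) = 18)
Function('J')(a) = Mul(18, Pow(a, 2)) (Function('J')(a) = Mul(Mul(a, a), 18) = Mul(Pow(a, 2), 18) = Mul(18, Pow(a, 2)))
Add(Function('W')(-266), Mul(-1, Function('J')(269))) = Add(533, Mul(-1, Mul(18, Pow(269, 2)))) = Add(533, Mul(-1, Mul(18, 72361))) = Add(533, Mul(-1, 1302498)) = Add(533, -1302498) = -1301965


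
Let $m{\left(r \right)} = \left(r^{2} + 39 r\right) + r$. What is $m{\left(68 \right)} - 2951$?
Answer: $4393$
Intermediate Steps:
$m{\left(r \right)} = r^{2} + 40 r$
$m{\left(68 \right)} - 2951 = 68 \left(40 + 68\right) - 2951 = 68 \cdot 108 - 2951 = 7344 - 2951 = 4393$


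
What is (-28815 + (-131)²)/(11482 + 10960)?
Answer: -5827/11221 ≈ -0.51929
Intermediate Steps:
(-28815 + (-131)²)/(11482 + 10960) = (-28815 + 17161)/22442 = -11654*1/22442 = -5827/11221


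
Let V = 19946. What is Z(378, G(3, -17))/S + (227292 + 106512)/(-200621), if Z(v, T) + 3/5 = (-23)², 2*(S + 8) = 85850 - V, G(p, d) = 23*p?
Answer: -27227077099/16523145560 ≈ -1.6478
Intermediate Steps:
S = 32944 (S = -8 + (85850 - 1*19946)/2 = -8 + (85850 - 19946)/2 = -8 + (½)*65904 = -8 + 32952 = 32944)
Z(v, T) = 2642/5 (Z(v, T) = -⅗ + (-23)² = -⅗ + 529 = 2642/5)
Z(378, G(3, -17))/S + (227292 + 106512)/(-200621) = (2642/5)/32944 + (227292 + 106512)/(-200621) = (2642/5)*(1/32944) + 333804*(-1/200621) = 1321/82360 - 333804/200621 = -27227077099/16523145560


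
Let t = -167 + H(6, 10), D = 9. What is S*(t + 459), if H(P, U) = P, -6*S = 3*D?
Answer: -1341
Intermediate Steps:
S = -9/2 ≈ -4.5000
t = -161 (t = -167 + 6 = -161)
S*(t + 459) = -9*(-161 + 459)/2 = -9/2*298 = -1341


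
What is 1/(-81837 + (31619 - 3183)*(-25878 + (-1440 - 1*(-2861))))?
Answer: -1/695541089 ≈ -1.4377e-9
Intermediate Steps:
1/(-81837 + (31619 - 3183)*(-25878 + (-1440 - 1*(-2861)))) = 1/(-81837 + 28436*(-25878 + (-1440 + 2861))) = 1/(-81837 + 28436*(-25878 + 1421)) = 1/(-81837 + 28436*(-24457)) = 1/(-81837 - 695459252) = 1/(-695541089) = -1/695541089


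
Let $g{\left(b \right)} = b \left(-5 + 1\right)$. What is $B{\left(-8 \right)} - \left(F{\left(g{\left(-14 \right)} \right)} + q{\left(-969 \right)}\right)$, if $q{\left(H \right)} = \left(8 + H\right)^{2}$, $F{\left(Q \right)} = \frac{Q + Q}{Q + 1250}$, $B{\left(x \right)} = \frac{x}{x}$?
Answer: $- \frac{603058616}{653} \approx -9.2352 \cdot 10^{5}$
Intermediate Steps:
$g{\left(b \right)} = - 4 b$ ($g{\left(b \right)} = b \left(-4\right) = - 4 b$)
$B{\left(x \right)} = 1$
$F{\left(Q \right)} = \frac{2 Q}{1250 + Q}$
$B{\left(-8 \right)} - \left(F{\left(g{\left(-14 \right)} \right)} + q{\left(-969 \right)}\right) = 1 - \left(\frac{2 \left(\left(-4\right) \left(-14\right)\right)}{1250 - -56} + \left(8 - 969\right)^{2}\right) = 1 - \left(2 \cdot 56 \frac{1}{1250 + 56} + \left(-961\right)^{2}\right) = 1 - \left(2 \cdot 56 \cdot \frac{1}{1306} + 923521\right) = 1 - \left(\frac{56}{653} + 923521\right) = 1 - \frac{603059269}{653} = - \frac{603058616}{653}$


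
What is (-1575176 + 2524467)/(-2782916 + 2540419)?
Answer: -949291/242497 ≈ -3.9146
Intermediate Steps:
(-1575176 + 2524467)/(-2782916 + 2540419) = 949291/(-242497) = 949291*(-1/242497) = -949291/242497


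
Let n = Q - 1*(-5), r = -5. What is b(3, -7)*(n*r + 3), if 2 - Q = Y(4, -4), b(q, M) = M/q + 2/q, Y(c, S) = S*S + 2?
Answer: -290/3 ≈ -96.667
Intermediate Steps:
Y(c, S) = 2 + S² (Y(c, S) = S² + 2 = 2 + S²)
b(q, M) = 2/q + M/q
Q = -16 (Q = 2 - (2 + (-4)²) = 2 - (2 + 16) = 2 - 1*18 = 2 - 18 = -16)
n = -11 (n = -16 - 1*(-5) = -16 + 5 = -11)
b(3, -7)*(n*r + 3) = ((2 - 7)/3)*(-11*(-5) + 3) = ((⅓)*(-5))*(55 + 3) = -5/3*58 = -290/3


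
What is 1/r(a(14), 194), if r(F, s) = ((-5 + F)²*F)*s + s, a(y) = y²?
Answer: 1/1387153738 ≈ 7.2090e-10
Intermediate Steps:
r(F, s) = s + F*s*(-5 + F)² (r(F, s) = (F*(-5 + F)²)*s + s = F*s*(-5 + F)² + s = s + F*s*(-5 + F)²)
1/r(a(14), 194) = 1/(194*(1 + 14²*(-5 + 14²)²)) = 1/(194*(1 + 196*(-5 + 196)²)) = 1/(194*(1 + 196*191²)) = 1/(194*(1 + 196*36481)) = 1/(194*(1 + 7150276)) = 1/(194*7150277) = 1/1387153738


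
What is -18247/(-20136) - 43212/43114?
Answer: -41707837/434071752 ≈ -0.096085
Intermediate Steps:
-18247/(-20136) - 43212/43114 = -18247*(-1/20136) - 43212*1/43114 = 18247/20136 - 21606/21557 = -41707837/434071752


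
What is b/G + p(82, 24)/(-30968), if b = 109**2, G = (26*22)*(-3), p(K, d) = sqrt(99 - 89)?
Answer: -11881/1716 - sqrt(10)/30968 ≈ -6.9238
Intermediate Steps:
p(K, d) = sqrt(10)
G = -1716 (G = 572*(-3) = -1716)
b = 11881
b/G + p(82, 24)/(-30968) = 11881/(-1716) + sqrt(10)/(-30968) = 11881*(-1/1716) + sqrt(10)*(-1/30968) = -11881/1716 - sqrt(10)/30968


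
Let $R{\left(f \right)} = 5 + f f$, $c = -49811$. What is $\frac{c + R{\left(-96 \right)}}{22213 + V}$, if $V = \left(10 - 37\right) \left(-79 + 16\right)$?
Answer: $- \frac{1845}{1087} \approx -1.6973$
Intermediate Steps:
$V = 1701$ ($V = \left(10 - 37\right) \left(-63\right) = \left(-27\right) \left(-63\right) = 1701$)
$R{\left(f \right)} = 5 + f^{2}$
$\frac{c + R{\left(-96 \right)}}{22213 + V} = \frac{-49811 + \left(5 + \left(-96\right)^{2}\right)}{22213 + 1701} = \frac{-49811 + \left(5 + 9216\right)}{23914} = \left(-49811 + 9221\right) \frac{1}{23914} = \left(-40590\right) \frac{1}{23914} = - \frac{1845}{1087}$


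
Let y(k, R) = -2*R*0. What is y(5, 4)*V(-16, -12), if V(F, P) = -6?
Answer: 0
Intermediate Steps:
y(k, R) = 0
y(5, 4)*V(-16, -12) = 0*(-6) = 0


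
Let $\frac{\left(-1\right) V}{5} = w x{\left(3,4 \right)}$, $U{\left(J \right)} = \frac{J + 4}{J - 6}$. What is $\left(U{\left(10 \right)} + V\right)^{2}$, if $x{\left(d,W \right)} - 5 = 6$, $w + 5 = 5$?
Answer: $\frac{49}{4} \approx 12.25$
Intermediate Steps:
$w = 0$ ($w = -5 + 5 = 0$)
$x{\left(d,W \right)} = 11$ ($x{\left(d,W \right)} = 5 + 6 = 11$)
$U{\left(J \right)} = \frac{4 + J}{-6 + J}$
$V = 0$ ($V = - 5 \cdot 0 \cdot 11 = \left(-5\right) 0 = 0$)
$\left(U{\left(10 \right)} + V\right)^{2} = \left(\frac{4 + 10}{-6 + 10} + 0\right)^{2} = \left(\frac{1}{4} \cdot 14 + 0\right)^{2} = \left(\frac{7}{2} + 0\right)^{2} = \left(\frac{7}{2}\right)^{2} = \frac{49}{4}$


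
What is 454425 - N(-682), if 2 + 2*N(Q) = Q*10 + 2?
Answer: 457835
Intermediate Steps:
N(Q) = 5*Q (N(Q) = -1 + (Q*10 + 2)/2 = -1 + (10*Q + 2)/2 = -1 + (2 + 10*Q)/2 = -1 + (1 + 5*Q) = 5*Q)
454425 - N(-682) = 454425 - 5*(-682) = 454425 - 1*(-3410) = 454425 + 3410 = 457835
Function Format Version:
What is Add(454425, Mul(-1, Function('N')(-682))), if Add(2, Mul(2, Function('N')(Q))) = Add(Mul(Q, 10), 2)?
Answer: 457835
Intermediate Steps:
Function('N')(Q) = Mul(5, Q) (Function('N')(Q) = Add(-1, Mul(Rational(1, 2), Add(Mul(Q, 10), 2))) = Add(-1, Mul(Rational(1, 2), Add(Mul(10, Q), 2))) = Add(-1, Mul(Rational(1, 2), Add(2, Mul(10, Q)))) = Add(-1, Add(1, Mul(5, Q))) = Mul(5, Q))
Add(454425, Mul(-1, Function('N')(-682))) = Add(454425, Mul(-1, Mul(5, -682))) = Add(454425, Mul(-1, -3410)) = Add(454425, 3410) = 457835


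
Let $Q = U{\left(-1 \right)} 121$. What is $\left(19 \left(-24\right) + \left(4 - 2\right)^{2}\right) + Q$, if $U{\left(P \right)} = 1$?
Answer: $-331$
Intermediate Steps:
$Q = 121$ ($Q = 1 \cdot 121 = 121$)
$\left(19 \left(-24\right) + \left(4 - 2\right)^{2}\right) + Q = \left(19 \left(-24\right) + \left(4 - 2\right)^{2}\right) + 121 = \left(-456 + 2^{2}\right) + 121 = \left(-456 + 4\right) + 121 = -452 + 121 = -331$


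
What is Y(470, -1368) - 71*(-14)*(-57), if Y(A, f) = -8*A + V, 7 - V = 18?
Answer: -60429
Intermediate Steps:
V = -11 (V = 7 - 1*18 = 7 - 18 = -11)
Y(A, f) = -11 - 8*A (Y(A, f) = -8*A - 11 = -11 - 8*A)
Y(470, -1368) - 71*(-14)*(-57) = (-11 - 8*470) - 71*(-14)*(-57) = (-11 - 3760) + 994*(-57) = -3771 - 56658 = -60429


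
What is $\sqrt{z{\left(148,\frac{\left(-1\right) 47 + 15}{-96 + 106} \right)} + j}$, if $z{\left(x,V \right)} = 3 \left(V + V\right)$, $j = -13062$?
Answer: $\frac{i \sqrt{327030}}{5} \approx 114.37 i$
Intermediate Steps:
$z{\left(x,V \right)} = 6 V$ ($z{\left(x,V \right)} = 3 \cdot 2 V = 6 V$)
$\sqrt{z{\left(148,\frac{\left(-1\right) 47 + 15}{-96 + 106} \right)} + j} = \sqrt{6 \frac{\left(-1\right) 47 + 15}{-96 + 106} - 13062} = \sqrt{6 \frac{-47 + 15}{10} - 13062} = \sqrt{6 \left(\left(-32\right) \frac{1}{10}\right) - 13062} = \sqrt{6 \left(- \frac{16}{5}\right) - 13062} = \sqrt{- \frac{96}{5} - 13062} = \sqrt{- \frac{65406}{5}} = \frac{i \sqrt{327030}}{5}$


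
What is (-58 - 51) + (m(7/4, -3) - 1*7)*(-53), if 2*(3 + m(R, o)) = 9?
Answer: 365/2 ≈ 182.50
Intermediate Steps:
m(R, o) = 3/2 (m(R, o) = -3 + (1/2)*9 = -3 + 9/2 = 3/2)
(-58 - 51) + (m(7/4, -3) - 1*7)*(-53) = (-58 - 51) + (3/2 - 1*7)*(-53) = -109 + (3/2 - 7)*(-53) = -109 - 11/2*(-53) = -109 + 583/2 = 365/2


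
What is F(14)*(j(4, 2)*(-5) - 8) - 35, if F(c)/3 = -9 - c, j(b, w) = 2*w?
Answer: 1897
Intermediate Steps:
F(c) = -27 - 3*c (F(c) = 3*(-9 - c) = -27 - 3*c)
F(14)*(j(4, 2)*(-5) - 8) - 35 = (-27 - 3*14)*((2*2)*(-5) - 8) - 35 = (-27 - 42)*(4*(-5) - 8) - 35 = -69*(-20 - 8) - 35 = -69*(-28) - 35 = 1932 - 35 = 1897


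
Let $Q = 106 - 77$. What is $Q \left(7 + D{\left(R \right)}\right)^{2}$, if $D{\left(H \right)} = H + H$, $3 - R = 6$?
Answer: $29$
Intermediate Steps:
$R = -3$ ($R = 3 - 6 = -3$)
$D{\left(H \right)} = 2 H$
$Q = 29$ ($Q = 106 - 77 = 29$)
$Q \left(7 + D{\left(R \right)}\right)^{2} = 29 \left(7 + 2 \left(-3\right)\right)^{2} = 29 \left(7 - 6\right)^{2} = 29 \cdot 1^{2} = 29 \cdot 1 = 29$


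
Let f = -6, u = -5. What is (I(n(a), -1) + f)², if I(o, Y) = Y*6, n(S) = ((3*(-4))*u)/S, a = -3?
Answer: 144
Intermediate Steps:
n(S) = 60/S (n(S) = ((3*(-4))*(-5))/S = (-12*(-5))/S = 60/S)
I(o, Y) = 6*Y
(I(n(a), -1) + f)² = (6*(-1) - 6)² = (-6 - 6)² = (-12)² = 144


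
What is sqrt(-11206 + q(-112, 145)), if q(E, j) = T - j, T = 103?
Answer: 4*I*sqrt(703) ≈ 106.06*I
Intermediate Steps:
q(E, j) = 103 - j
sqrt(-11206 + q(-112, 145)) = sqrt(-11206 + (103 - 1*145)) = sqrt(-11206 + (103 - 145)) = sqrt(-11206 - 42) = sqrt(-11248) = 4*I*sqrt(703)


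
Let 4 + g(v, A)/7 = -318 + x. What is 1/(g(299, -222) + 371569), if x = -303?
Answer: 1/367194 ≈ 2.7234e-6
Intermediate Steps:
g(v, A) = -4375 (g(v, A) = -28 + 7*(-318 - 303) = -28 + 7*(-621) = -28 - 4347 = -4375)
1/(g(299, -222) + 371569) = 1/(-4375 + 371569) = 1/367194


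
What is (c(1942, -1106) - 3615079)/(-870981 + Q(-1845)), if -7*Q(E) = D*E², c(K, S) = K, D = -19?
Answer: -8430653/19526536 ≈ -0.43175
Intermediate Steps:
Q(E) = 19*E²/7 (Q(E) = -(-19)*E²/7 = 19*E²/7)
(c(1942, -1106) - 3615079)/(-870981 + Q(-1845)) = (1942 - 3615079)/(-870981 + (19/7)*(-1845)²) = -3613137/(-870981 + (19/7)*3404025) = -3613137/(-870981 + 64676475/7) = -3613137/58579608/7 = -3613137*7/58579608 = -8430653/19526536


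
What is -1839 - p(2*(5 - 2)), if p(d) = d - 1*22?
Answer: -1823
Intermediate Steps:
p(d) = -22 + d (p(d) = d - 22 = -22 + d)
-1839 - p(2*(5 - 2)) = -1839 - (-22 + 2*(5 - 2)) = -1839 - (-22 + 2*3) = -1839 - (-22 + 6) = -1839 - 1*(-16) = -1839 + 16 = -1823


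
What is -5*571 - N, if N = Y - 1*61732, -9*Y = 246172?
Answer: 776065/9 ≈ 86230.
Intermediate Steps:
Y = -246172/9 (Y = -⅑*246172 = -246172/9 ≈ -27352.)
N = -801760/9 (N = -246172/9 - 1*61732 = -246172/9 - 61732 = -801760/9 ≈ -89085.)
-5*571 - N = -5*571 - 1*(-801760/9) = -2855 + 801760/9 = 776065/9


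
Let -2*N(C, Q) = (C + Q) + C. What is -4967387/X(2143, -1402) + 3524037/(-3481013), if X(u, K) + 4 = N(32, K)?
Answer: -17293882207636/2314873645 ≈ -7470.8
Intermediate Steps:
N(C, Q) = -C - Q/2 (N(C, Q) = -((C + Q) + C)/2 = -(Q + 2*C)/2 = -C - Q/2)
X(u, K) = -36 - K/2 (X(u, K) = -4 + (-1*32 - K/2) = -4 + (-32 - K/2) = -36 - K/2)
-4967387/X(2143, -1402) + 3524037/(-3481013) = -4967387/(-36 - ½*(-1402)) + 3524037/(-3481013) = -4967387/(-36 + 701) + 3524037*(-1/3481013) = -4967387/665 - 3524037/3481013 = -17293882207636/2314873645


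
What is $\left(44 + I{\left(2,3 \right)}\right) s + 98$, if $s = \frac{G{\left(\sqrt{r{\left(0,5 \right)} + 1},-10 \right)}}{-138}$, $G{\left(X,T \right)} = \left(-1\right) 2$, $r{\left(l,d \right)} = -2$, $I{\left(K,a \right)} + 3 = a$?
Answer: $\frac{6806}{69} \approx 98.638$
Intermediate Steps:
$I{\left(K,a \right)} = -3 + a$
$G{\left(X,T \right)} = -2$
$s = \frac{1}{69}$ ($s = - \frac{2}{-138} = \left(-2\right) \left(- \frac{1}{138}\right) = \frac{1}{69} \approx 0.014493$)
$\left(44 + I{\left(2,3 \right)}\right) s + 98 = \left(44 + \left(-3 + 3\right)\right) \frac{1}{69} + 98 = \left(44 + 0\right) \frac{1}{69} + 98 = 44 \cdot \frac{1}{69} + 98 = \frac{44}{69} + 98 = \frac{6806}{69}$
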